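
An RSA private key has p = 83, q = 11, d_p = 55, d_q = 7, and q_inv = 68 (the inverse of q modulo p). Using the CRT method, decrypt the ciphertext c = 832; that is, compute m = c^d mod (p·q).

m₁ = c^(d_p) mod p: c ≡ 2 (mod 83), and 2^55 mod 83 = 50.
m₂ = c^(d_q) mod q: c ≡ 7 (mod 11), and 7^7 mod 11 = 6.
h = q_inv·(m₁ − m₂) mod p = 68·(50 − 6) mod 83 = 4.
m = m₂ + h·q = 6 + 4·11 = 50.

50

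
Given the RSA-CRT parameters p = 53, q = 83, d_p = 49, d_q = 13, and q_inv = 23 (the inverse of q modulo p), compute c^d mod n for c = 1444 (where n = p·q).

m₁ = c^(d_p) mod p: c ≡ 13 (mod 53), and 13^49 mod 53 = 42.
m₂ = c^(d_q) mod q: c ≡ 33 (mod 83), and 33^13 mod 83 = 30.
h = q_inv·(m₁ − m₂) mod p = 23·(42 − 30) mod 53 = 11.
m = m₂ + h·q = 30 + 11·83 = 943.

943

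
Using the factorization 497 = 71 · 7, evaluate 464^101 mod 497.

151

Mod 71: 464 ≡ 38; by Fermat, exponent reduces to 101 mod 70 = 31; 38^31 ≡ 9 (mod 71).
Mod 7: 464 ≡ 2; by Fermat, exponent reduces to 101 mod 6 = 5; 2^5 ≡ 4 (mod 7).
Combine by CRT: x ≡ 9 (mod 71), x ≡ 4 (mod 7) ⇒ x ≡ 151 (mod 497).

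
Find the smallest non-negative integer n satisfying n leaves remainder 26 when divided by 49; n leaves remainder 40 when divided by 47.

369

From n ≡ 26 (mod 49) write n = 26 + 49t. Substituting into n ≡ 40 (mod 47) gives 49t ≡ 14 (mod 47), and since 2⁻¹ ≡ 24 (mod 47), t ≡ 7. Hence n ≡ 26 + 49·7 = 369 (mod 2303).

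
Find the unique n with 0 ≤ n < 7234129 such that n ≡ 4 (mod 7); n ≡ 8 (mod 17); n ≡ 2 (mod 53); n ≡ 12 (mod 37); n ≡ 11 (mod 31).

Combine the congruences pairwise.
From n ≡ 4 (mod 7) write n = 4 + 7t. Substituting into n ≡ 8 (mod 17) gives 7t ≡ 4 (mod 17), and since 7⁻¹ ≡ 5 (mod 17), t ≡ 3. Hence n ≡ 4 + 7·3 = 25 (mod 119).
From n ≡ 25 (mod 119) write n = 25 + 119t. Substituting into n ≡ 2 (mod 53) gives 119t ≡ 30 (mod 53), and since 13⁻¹ ≡ 49 (mod 53), t ≡ 39. Hence n ≡ 25 + 119·39 = 4666 (mod 6307).
From n ≡ 4666 (mod 6307) write n = 4666 + 6307t. Substituting into n ≡ 12 (mod 37) gives 6307t ≡ 8 (mod 37), and since 17⁻¹ ≡ 24 (mod 37), t ≡ 7. Hence n ≡ 4666 + 6307·7 = 48815 (mod 233359).
From n ≡ 48815 (mod 233359) write n = 48815 + 233359t. Substituting into n ≡ 11 (mod 31) gives 233359t ≡ 21 (mod 31), and since 22⁻¹ ≡ 24 (mod 31), t ≡ 8. Hence n ≡ 48815 + 233359·8 = 1915687 (mod 7234129).

1915687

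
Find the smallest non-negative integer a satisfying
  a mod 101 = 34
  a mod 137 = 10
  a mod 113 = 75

From a ≡ 34 (mod 101) write a = 34 + 101t. Substituting into a ≡ 10 (mod 137) gives 101t ≡ 113 (mod 137), and since 101⁻¹ ≡ 19 (mod 137), t ≡ 92. Hence a ≡ 34 + 101·92 = 9326 (mod 13837).
From a ≡ 9326 (mod 13837) write a = 9326 + 13837t. Substituting into a ≡ 75 (mod 113) gives 13837t ≡ 15 (mod 113), and since 51⁻¹ ≡ 82 (mod 113), t ≡ 100. Hence a ≡ 9326 + 13837·100 = 1393026 (mod 1563581).

1393026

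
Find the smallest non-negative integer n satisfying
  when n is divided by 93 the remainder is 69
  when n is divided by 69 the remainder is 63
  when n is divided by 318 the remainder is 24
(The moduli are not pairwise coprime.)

57264

gcd(93, 69) = 3 and 3 | (63 − 69), so the pair is consistent; merging gives n ≡ 1650 (mod 2139), where 2139 = lcm(93, 69).
gcd(2139, 318) = 3 and 3 | (24 − 1650), so the pair is consistent; merging gives n ≡ 57264 (mod 226734), where 226734 = lcm(2139, 318).
The solution is unique modulo lcm(93, 69, 318) = 226734.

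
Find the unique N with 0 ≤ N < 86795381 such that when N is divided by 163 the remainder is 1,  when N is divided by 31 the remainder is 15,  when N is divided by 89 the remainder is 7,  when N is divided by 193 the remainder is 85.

30690945

The moduli are pairwise coprime; M = 163·31·89·193 = 86795381.
M/163 = 532487; 532487 ≡ 129 (mod 163); 129·139 ≡ 1, so inverse 139.
M/31 = 2799851; 2799851 ≡ 24 (mod 31); 24·22 ≡ 1, so inverse 22.
M/89 = 975229; 975229 ≡ 56 (mod 89); 56·62 ≡ 1, so inverse 62.
M/193 = 449717; 449717 ≡ 27 (mod 193); 27·143 ≡ 1, so inverse 143.
N ≡ 1·532487·139 + 15·2799851·22 + 7·975229·62 + 85·449717·143 = 6887526044.
6887526044 mod 86795381 = 30690945.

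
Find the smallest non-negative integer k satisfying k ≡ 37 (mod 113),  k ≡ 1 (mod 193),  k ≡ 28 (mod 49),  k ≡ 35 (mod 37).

The moduli are pairwise coprime; N = 113·193·49·37 = 39539717.
N/113 = 349909; 349909 ≡ 61 (mod 113); 61·63 ≡ 1, so inverse 63.
N/193 = 204869; 204869 ≡ 96 (mod 193); 96·191 ≡ 1, so inverse 191.
N/49 = 806933; 806933 ≡ 1 (mod 49), inverse 1.
N/37 = 1068641; 1068641 ≡ 7 (mod 37); 7·16 ≡ 1, so inverse 16.
k ≡ 37·349909·63 + 1·204869·191 + 28·806933·1 + 35·1068641·16 = 1475800942.
1475800942 mod 39539717 = 12831413.

12831413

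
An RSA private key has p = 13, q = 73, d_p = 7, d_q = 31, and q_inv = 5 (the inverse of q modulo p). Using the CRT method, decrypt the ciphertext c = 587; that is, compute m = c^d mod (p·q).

m₁ = c^(d_p) mod p: c ≡ 2 (mod 13), and 2^7 mod 13 = 11.
m₂ = c^(d_q) mod q: c ≡ 3 (mod 73), and 3^31 mod 73 = 70.
h = q_inv·(m₁ − m₂) mod p = 5·(11 − 70) mod 13 = 4.
m = m₂ + h·q = 70 + 4·73 = 362.

362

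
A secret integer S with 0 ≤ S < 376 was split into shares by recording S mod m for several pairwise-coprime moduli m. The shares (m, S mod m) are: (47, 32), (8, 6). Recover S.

126

Combine the congruences pairwise.
From S ≡ 32 (mod 47) write S = 32 + 47t. Substituting into S ≡ 6 (mod 8) gives 47t ≡ 6 (mod 8), and since 7⁻¹ ≡ 7 (mod 8), t ≡ 2. Hence S ≡ 32 + 47·2 = 126 (mod 376).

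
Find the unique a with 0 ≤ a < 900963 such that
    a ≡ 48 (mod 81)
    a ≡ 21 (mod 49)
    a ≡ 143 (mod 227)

719733

From a ≡ 48 (mod 81) write a = 48 + 81t. Substituting into a ≡ 21 (mod 49) gives 81t ≡ 22 (mod 49), and since 32⁻¹ ≡ 23 (mod 49), t ≡ 16. Hence a ≡ 48 + 81·16 = 1344 (mod 3969).
From a ≡ 1344 (mod 3969) write a = 1344 + 3969t. Substituting into a ≡ 143 (mod 227) gives 3969t ≡ 161 (mod 227), and since 110⁻¹ ≡ 97 (mod 227), t ≡ 181. Hence a ≡ 1344 + 3969·181 = 719733 (mod 900963).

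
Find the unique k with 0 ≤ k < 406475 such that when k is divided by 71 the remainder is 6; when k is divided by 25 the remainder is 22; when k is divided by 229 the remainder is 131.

58297

From k ≡ 6 (mod 71) write k = 6 + 71t. Substituting into k ≡ 22 (mod 25) gives 71t ≡ 16 (mod 25), and since 21⁻¹ ≡ 6 (mod 25), t ≡ 21. Hence k ≡ 6 + 71·21 = 1497 (mod 1775).
From k ≡ 1497 (mod 1775) write k = 1497 + 1775t. Substituting into k ≡ 131 (mod 229) gives 1775t ≡ 8 (mod 229), and since 172⁻¹ ≡ 4 (mod 229), t ≡ 32. Hence k ≡ 1497 + 1775·32 = 58297 (mod 406475).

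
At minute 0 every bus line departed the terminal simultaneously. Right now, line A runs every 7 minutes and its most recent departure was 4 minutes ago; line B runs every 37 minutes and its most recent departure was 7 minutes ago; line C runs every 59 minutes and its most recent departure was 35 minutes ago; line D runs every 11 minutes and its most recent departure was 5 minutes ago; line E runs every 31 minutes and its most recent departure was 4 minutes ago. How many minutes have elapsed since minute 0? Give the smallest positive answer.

The moduli are pairwise coprime; N = 7·37·59·11·31 = 5210821.
N/7 = 744403; 744403 ≡ 2 (mod 7); 2·4 ≡ 1, so inverse 4.
N/37 = 140833; 140833 ≡ 11 (mod 37); 11·27 ≡ 1, so inverse 27.
N/59 = 88319; 88319 ≡ 55 (mod 59); 55·44 ≡ 1, so inverse 44.
N/11 = 473711; 473711 ≡ 7 (mod 11); 7·8 ≡ 1, so inverse 8.
N/31 = 168091; 168091 ≡ 9 (mod 31); 9·7 ≡ 1, so inverse 7.
t ≡ 4·744403·4 + 7·140833·27 + 35·88319·44 + 5·473711·8 + 4·168091·7 = 198194133.
198194133 mod 5210821 = 182935.

182935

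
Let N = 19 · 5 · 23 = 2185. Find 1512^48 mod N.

Mod 19: 1512 ≡ 11; by Fermat, exponent reduces to 48 mod 18 = 12; 11^12 ≡ 1 (mod 19).
Mod 5: 1512 ≡ 2; since 4 | 48, by Fermat 2^48 ≡ 1 (mod 5).
Mod 23: 1512 ≡ 17; by Fermat, exponent reduces to 48 mod 22 = 4; 17^4 ≡ 8 (mod 23).
Combine by CRT: x ≡ 1 (mod 19), x ≡ 1 (mod 5), x ≡ 8 (mod 23) ⇒ x ≡ 951 (mod 2185).

951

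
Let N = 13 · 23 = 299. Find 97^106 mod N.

Mod 13: 97 ≡ 6; by Fermat, exponent reduces to 106 mod 12 = 10; 6^10 ≡ 4 (mod 13).
Mod 23: 97 ≡ 5; by Fermat, exponent reduces to 106 mod 22 = 18; 5^18 ≡ 6 (mod 23).
Combine by CRT: x ≡ 4 (mod 13), x ≡ 6 (mod 23) ⇒ x ≡ 121 (mod 299).

121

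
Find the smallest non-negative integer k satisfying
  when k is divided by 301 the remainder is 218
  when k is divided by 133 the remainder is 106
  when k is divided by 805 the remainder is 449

266904

gcd(301, 133) = 7 and 7 | (106 − 218), so the pair is consistent; merging gives k ≡ 3830 (mod 5719), where 5719 = lcm(301, 133).
gcd(5719, 805) = 7 and 7 | (449 − 3830), so the pair is consistent; merging gives k ≡ 266904 (mod 657685), where 657685 = lcm(5719, 805).
The solution is unique modulo lcm(301, 133, 805) = 657685.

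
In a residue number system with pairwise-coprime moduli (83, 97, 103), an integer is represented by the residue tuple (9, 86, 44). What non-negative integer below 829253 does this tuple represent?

The moduli are pairwise coprime; N = 83·97·103 = 829253.
N/83 = 9991; 9991 ≡ 31 (mod 83); 31·75 ≡ 1, so inverse 75.
N/97 = 8549; 8549 ≡ 13 (mod 97); 13·15 ≡ 1, so inverse 15.
N/103 = 8051; 8051 ≡ 17 (mod 103); 17·97 ≡ 1, so inverse 97.
x ≡ 9·9991·75 + 86·8549·15 + 44·8051·97 = 52133803.
52133803 mod 829253 = 720117.

720117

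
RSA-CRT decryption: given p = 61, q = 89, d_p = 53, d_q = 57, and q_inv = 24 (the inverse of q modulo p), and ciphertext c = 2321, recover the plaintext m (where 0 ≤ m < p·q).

m₁ = c^(d_p) mod p: c ≡ 3 (mod 61), and 3^53 mod 61 = 27.
m₂ = c^(d_q) mod q: c ≡ 7 (mod 89), and 7^57 mod 89 = 56.
h = q_inv·(m₁ − m₂) mod p = 24·(27 − 56) mod 61 = 36.
m = m₂ + h·q = 56 + 36·89 = 3260.

3260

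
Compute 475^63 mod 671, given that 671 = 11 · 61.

426

Mod 11: 475 ≡ 2; by Fermat, exponent reduces to 63 mod 10 = 3; 2^3 ≡ 8 (mod 11).
Mod 61: 475 ≡ 48; by Fermat, exponent reduces to 63 mod 60 = 3; 48^3 ≡ 60 (mod 61).
Combine by CRT: x ≡ 8 (mod 11), x ≡ 60 (mod 61) ⇒ x ≡ 426 (mod 671).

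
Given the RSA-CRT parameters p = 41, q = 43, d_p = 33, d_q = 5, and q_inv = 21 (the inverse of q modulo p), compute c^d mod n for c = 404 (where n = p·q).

m₁ = c^(d_p) mod p: c ≡ 35 (mod 41), and 35^33 mod 41 = 24.
m₂ = c^(d_q) mod q: c ≡ 17 (mod 43), and 17^5 mod 43 = 40.
h = q_inv·(m₁ − m₂) mod p = 21·(24 − 40) mod 41 = 33.
m = m₂ + h·q = 40 + 33·43 = 1459.

1459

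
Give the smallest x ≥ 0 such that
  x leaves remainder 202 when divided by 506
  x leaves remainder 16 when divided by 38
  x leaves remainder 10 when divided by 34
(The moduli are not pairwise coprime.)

Combine the congruences pairwise.
gcd(506, 38) = 2 and 2 | (16 − 202), so the pair is consistent; merging gives x ≡ 6780 (mod 9614), where 9614 = lcm(506, 38).
gcd(9614, 34) = 2 and 2 | (10 − 6780), so the pair is consistent; merging gives x ≡ 93306 (mod 163438), where 163438 = lcm(9614, 34).
The solution is unique modulo lcm(506, 38, 34) = 163438.

93306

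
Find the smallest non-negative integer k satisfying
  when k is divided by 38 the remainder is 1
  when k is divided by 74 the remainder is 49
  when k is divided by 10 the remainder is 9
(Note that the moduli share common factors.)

Combine the congruences pairwise.
gcd(38, 74) = 2 and 2 | (49 − 1), so the pair is consistent; merging gives k ≡ 419 (mod 1406), where 1406 = lcm(38, 74).
gcd(1406, 10) = 2 and 2 | (9 − 419), so the pair is consistent; merging gives k ≡ 419 (mod 7030), where 7030 = lcm(1406, 10).
The solution is unique modulo lcm(38, 74, 10) = 7030.

419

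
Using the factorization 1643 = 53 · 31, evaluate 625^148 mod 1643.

811

Mod 53: 625 ≡ 42; by Fermat, exponent reduces to 148 mod 52 = 44; 42^44 ≡ 16 (mod 53).
Mod 31: 625 ≡ 5; by Fermat, exponent reduces to 148 mod 30 = 28; 5^28 ≡ 5 (mod 31).
Combine by CRT: x ≡ 16 (mod 53), x ≡ 5 (mod 31) ⇒ x ≡ 811 (mod 1643).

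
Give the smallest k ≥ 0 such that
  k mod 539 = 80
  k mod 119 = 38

Combine the congruences pairwise.
gcd(539, 119) = 7 and 7 | (38 − 80), so the pair is consistent; merging gives k ≡ 2775 (mod 9163), where 9163 = lcm(539, 119).
The solution is unique modulo lcm(539, 119) = 9163.

2775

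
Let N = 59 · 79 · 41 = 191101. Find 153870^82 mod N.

35966

Mod 59: 153870 ≡ 57; by Fermat, exponent reduces to 82 mod 58 = 24; 57^24 ≡ 35 (mod 59).
Mod 79: 153870 ≡ 57; by Fermat, exponent reduces to 82 mod 78 = 4; 57^4 ≡ 21 (mod 79).
Mod 41: 153870 ≡ 38; by Fermat, exponent reduces to 82 mod 40 = 2; 38^2 ≡ 9 (mod 41).
Combine by CRT: x ≡ 35 (mod 59), x ≡ 21 (mod 79), x ≡ 9 (mod 41) ⇒ x ≡ 35966 (mod 191101).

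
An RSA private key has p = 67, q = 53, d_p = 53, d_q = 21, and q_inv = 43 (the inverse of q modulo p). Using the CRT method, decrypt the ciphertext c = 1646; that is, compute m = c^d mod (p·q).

3380

m₁ = c^(d_p) mod p: c ≡ 38 (mod 67), and 38^53 mod 67 = 30.
m₂ = c^(d_q) mod q: c ≡ 3 (mod 53), and 3^21 mod 53 = 41.
h = q_inv·(m₁ − m₂) mod p = 43·(30 − 41) mod 67 = 63.
m = m₂ + h·q = 41 + 63·53 = 3380.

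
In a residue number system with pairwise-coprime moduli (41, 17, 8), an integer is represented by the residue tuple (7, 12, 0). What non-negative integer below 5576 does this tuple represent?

The moduli are pairwise coprime; N = 41·17·8 = 5576.
N/41 = 136; 136 ≡ 13 (mod 41); 13·19 ≡ 1, so inverse 19.
N/17 = 328; 328 ≡ 5 (mod 17); 5·7 ≡ 1, so inverse 7.
N/8 = 697; 697 ≡ 1 (mod 8), inverse 1.
x ≡ 7·136·19 + 12·328·7 + 0·697·1 = 45640.
45640 mod 5576 = 1032.

1032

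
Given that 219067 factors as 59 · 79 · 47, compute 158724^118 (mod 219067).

187875

Mod 59: 158724 ≡ 14; by Fermat, exponent reduces to 118 mod 58 = 2; 14^2 ≡ 19 (mod 59).
Mod 79: 158724 ≡ 13; by Fermat, exponent reduces to 118 mod 78 = 40; 13^40 ≡ 13 (mod 79).
Mod 47: 158724 ≡ 5; by Fermat, exponent reduces to 118 mod 46 = 26; 5^26 ≡ 16 (mod 47).
Combine by CRT: x ≡ 19 (mod 59), x ≡ 13 (mod 79), x ≡ 16 (mod 47) ⇒ x ≡ 187875 (mod 219067).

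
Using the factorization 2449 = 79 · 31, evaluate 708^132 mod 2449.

2233

Mod 79: 708 ≡ 76; by Fermat, exponent reduces to 132 mod 78 = 54; 76^54 ≡ 21 (mod 79).
Mod 31: 708 ≡ 26; by Fermat, exponent reduces to 132 mod 30 = 12; 26^12 ≡ 1 (mod 31).
Combine by CRT: x ≡ 21 (mod 79), x ≡ 1 (mod 31) ⇒ x ≡ 2233 (mod 2449).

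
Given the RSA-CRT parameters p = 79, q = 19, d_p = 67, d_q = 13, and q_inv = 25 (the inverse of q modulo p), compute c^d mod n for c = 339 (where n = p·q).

m₁ = c^(d_p) mod p: c ≡ 23 (mod 79), and 23^67 mod 79 = 23.
m₂ = c^(d_q) mod q: c ≡ 16 (mod 19), and 16^13 mod 19 = 5.
h = q_inv·(m₁ − m₂) mod p = 25·(23 − 5) mod 79 = 55.
m = m₂ + h·q = 5 + 55·19 = 1050.

1050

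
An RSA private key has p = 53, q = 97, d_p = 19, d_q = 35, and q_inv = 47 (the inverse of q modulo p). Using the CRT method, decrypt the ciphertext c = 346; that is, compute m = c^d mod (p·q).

m₁ = c^(d_p) mod p: c ≡ 28 (mod 53), and 28^19 mod 53 = 47.
m₂ = c^(d_q) mod q: c ≡ 55 (mod 97), and 55^35 mod 97 = 20.
h = q_inv·(m₁ − m₂) mod p = 47·(47 − 20) mod 53 = 50.
m = m₂ + h·q = 20 + 50·97 = 4870.

4870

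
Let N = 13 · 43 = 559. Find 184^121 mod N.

535

Mod 13: 184 ≡ 2; by Fermat, exponent reduces to 121 mod 12 = 1; 2^1 ≡ 2 (mod 13).
Mod 43: 184 ≡ 12; by Fermat, exponent reduces to 121 mod 42 = 37; 12^37 ≡ 19 (mod 43).
Combine by CRT: x ≡ 2 (mod 13), x ≡ 19 (mod 43) ⇒ x ≡ 535 (mod 559).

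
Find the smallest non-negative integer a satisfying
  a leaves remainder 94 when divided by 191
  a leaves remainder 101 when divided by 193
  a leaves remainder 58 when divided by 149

4736321

The moduli are pairwise coprime; N = 191·193·149 = 5492587.
N/191 = 28757; 28757 ≡ 107 (mod 191); 107·25 ≡ 1, so inverse 25.
N/193 = 28459; 28459 ≡ 88 (mod 193); 88·68 ≡ 1, so inverse 68.
N/149 = 36863; 36863 ≡ 60 (mod 149); 60·77 ≡ 1, so inverse 77.
a ≡ 94·28757·25 + 101·28459·68 + 58·36863·77 = 427665520.
427665520 mod 5492587 = 4736321.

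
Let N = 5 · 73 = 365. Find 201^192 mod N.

81

Mod 5: 201 ≡ 1; since 4 | 192, by Fermat 1^192 ≡ 1 (mod 5).
Mod 73: 201 ≡ 55; by Fermat, exponent reduces to 192 mod 72 = 48; 55^48 ≡ 8 (mod 73).
Combine by CRT: x ≡ 1 (mod 5), x ≡ 8 (mod 73) ⇒ x ≡ 81 (mod 365).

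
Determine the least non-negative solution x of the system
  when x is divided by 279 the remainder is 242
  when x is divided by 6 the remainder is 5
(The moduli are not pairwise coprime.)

gcd(279, 6) = 3 and 3 | (5 − 242), so the pair is consistent; merging gives x ≡ 521 (mod 558), where 558 = lcm(279, 6).
The solution is unique modulo lcm(279, 6) = 558.

521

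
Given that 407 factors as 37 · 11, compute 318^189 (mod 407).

Mod 37: 318 ≡ 22; by Fermat, exponent reduces to 189 mod 36 = 9; 22^9 ≡ 6 (mod 37).
Mod 11: 318 ≡ 10; by Fermat, exponent reduces to 189 mod 10 = 9; 10^9 ≡ 10 (mod 11).
Combine by CRT: x ≡ 6 (mod 37), x ≡ 10 (mod 11) ⇒ x ≡ 43 (mod 407).

43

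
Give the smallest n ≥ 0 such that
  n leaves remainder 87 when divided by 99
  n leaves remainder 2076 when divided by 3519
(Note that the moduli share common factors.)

33747

Combine the congruences pairwise.
gcd(99, 3519) = 9 and 9 | (2076 − 87), so the pair is consistent; merging gives n ≡ 33747 (mod 38709), where 38709 = lcm(99, 3519).
The solution is unique modulo lcm(99, 3519) = 38709.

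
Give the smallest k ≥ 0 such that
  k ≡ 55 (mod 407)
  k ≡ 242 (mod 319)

5346

gcd(407, 319) = 11 and 11 | (242 − 55), so the pair is consistent; merging gives k ≡ 5346 (mod 11803), where 11803 = lcm(407, 319).
The solution is unique modulo lcm(407, 319) = 11803.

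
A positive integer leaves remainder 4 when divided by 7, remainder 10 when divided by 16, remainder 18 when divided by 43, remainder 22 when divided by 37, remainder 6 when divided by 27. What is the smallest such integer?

The moduli are pairwise coprime; M = 7·16·43·37·27 = 4811184.
M/7 = 687312; 687312 ≡ 3 (mod 7); 3·5 ≡ 1, so inverse 5.
M/16 = 300699; 300699 ≡ 11 (mod 16); 11·3 ≡ 1, so inverse 3.
M/43 = 111888; 111888 ≡ 2 (mod 43); 2·22 ≡ 1, so inverse 22.
M/37 = 130032; 130032 ≡ 14 (mod 37); 14·8 ≡ 1, so inverse 8.
M/27 = 178192; 178192 ≡ 19 (mod 27); 19·10 ≡ 1, so inverse 10.
N ≡ 4·687312·5 + 10·300699·3 + 18·111888·22 + 22·130032·8 + 6·178192·10 = 100652010.
100652010 mod 4811184 = 4428330.

4428330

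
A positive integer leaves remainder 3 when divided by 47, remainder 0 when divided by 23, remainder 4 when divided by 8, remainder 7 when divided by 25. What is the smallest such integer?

The moduli are pairwise coprime; N = 47·23·8·25 = 216200.
N/47 = 4600; 4600 ≡ 41 (mod 47); 41·39 ≡ 1, so inverse 39.
N/23 = 9400; 9400 ≡ 16 (mod 23); 16·13 ≡ 1, so inverse 13.
N/8 = 27025; 27025 ≡ 1 (mod 8), inverse 1.
N/25 = 8648; 8648 ≡ 23 (mod 25); 23·12 ≡ 1, so inverse 12.
x ≡ 3·4600·39 + 0·9400·13 + 4·27025·1 + 7·8648·12 = 1372732.
1372732 mod 216200 = 75532.

75532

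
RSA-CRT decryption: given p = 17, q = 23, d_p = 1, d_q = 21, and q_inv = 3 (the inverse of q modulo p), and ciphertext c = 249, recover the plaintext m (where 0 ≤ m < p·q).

m₁ = c^(d_p) mod p: c ≡ 11 (mod 17), and 11^1 mod 17 = 11.
m₂ = c^(d_q) mod q: c ≡ 19 (mod 23), and 19^21 mod 23 = 17.
h = q_inv·(m₁ − m₂) mod p = 3·(11 − 17) mod 17 = 16.
m = m₂ + h·q = 17 + 16·23 = 385.

385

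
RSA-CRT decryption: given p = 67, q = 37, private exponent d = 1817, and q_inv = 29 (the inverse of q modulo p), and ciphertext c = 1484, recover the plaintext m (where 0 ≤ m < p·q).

d_p = d mod (p−1) = 1817 mod 66 = 35; d_q = d mod (q−1) = 17.
m₁ = c^(d_p) mod p: c ≡ 10 (mod 67), and 10^35 mod 67 = 33.
m₂ = c^(d_q) mod q: c ≡ 4 (mod 37), and 4^17 mod 37 = 28.
h = q_inv·(m₁ − m₂) mod p = 29·(33 − 28) mod 67 = 11.
m = m₂ + h·q = 28 + 11·37 = 435.

435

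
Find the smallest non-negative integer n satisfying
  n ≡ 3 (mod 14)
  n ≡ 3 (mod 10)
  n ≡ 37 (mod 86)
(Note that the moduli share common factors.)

gcd(14, 10) = 2 and 2 | (3 − 3), so the pair is consistent; merging gives n ≡ 3 (mod 70), where 70 = lcm(14, 10).
gcd(70, 86) = 2 and 2 | (37 − 3), so the pair is consistent; merging gives n ≡ 983 (mod 3010), where 3010 = lcm(70, 86).
The solution is unique modulo lcm(14, 10, 86) = 3010.

983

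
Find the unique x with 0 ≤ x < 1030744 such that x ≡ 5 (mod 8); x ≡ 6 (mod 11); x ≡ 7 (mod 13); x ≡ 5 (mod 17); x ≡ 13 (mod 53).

The moduli are pairwise coprime; N = 8·11·13·17·53 = 1030744.
N/8 = 128843; 128843 ≡ 3 (mod 8); 3·3 ≡ 1, so inverse 3.
N/11 = 93704; 93704 ≡ 6 (mod 11); 6·2 ≡ 1, so inverse 2.
N/13 = 79288; 79288 ≡ 1 (mod 13), inverse 1.
N/17 = 60632; 60632 ≡ 10 (mod 17); 10·12 ≡ 1, so inverse 12.
N/53 = 19448; 19448 ≡ 50 (mod 53); 50·35 ≡ 1, so inverse 35.
x ≡ 5·128843·3 + 6·93704·2 + 7·79288·1 + 5·60632·12 + 13·19448·35 = 16098869.
16098869 mod 1030744 = 637709.

637709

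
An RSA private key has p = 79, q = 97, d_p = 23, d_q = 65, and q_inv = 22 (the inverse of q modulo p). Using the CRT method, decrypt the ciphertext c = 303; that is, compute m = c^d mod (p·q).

m₁ = c^(d_p) mod p: c ≡ 66 (mod 79), and 66^23 mod 79 = 70.
m₂ = c^(d_q) mod q: c ≡ 12 (mod 97), and 12^65 mod 97 = 12.
h = q_inv·(m₁ − m₂) mod p = 22·(70 − 12) mod 79 = 12.
m = m₂ + h·q = 12 + 12·97 = 1176.

1176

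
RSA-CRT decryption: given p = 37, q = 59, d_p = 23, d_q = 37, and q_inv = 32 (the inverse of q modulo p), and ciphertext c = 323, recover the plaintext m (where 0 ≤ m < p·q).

862

m₁ = c^(d_p) mod p: c ≡ 27 (mod 37), and 27^23 mod 37 = 11.
m₂ = c^(d_q) mod q: c ≡ 28 (mod 59), and 28^37 mod 59 = 36.
h = q_inv·(m₁ − m₂) mod p = 32·(11 − 36) mod 37 = 14.
m = m₂ + h·q = 36 + 14·59 = 862.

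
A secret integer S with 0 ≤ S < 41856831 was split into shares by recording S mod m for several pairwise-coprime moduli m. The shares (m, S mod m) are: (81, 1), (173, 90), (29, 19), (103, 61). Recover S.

39897523

Combine the congruences pairwise.
From S ≡ 1 (mod 81) write S = 1 + 81t. Substituting into S ≡ 90 (mod 173) gives 81t ≡ 89 (mod 173), and since 81⁻¹ ≡ 47 (mod 173), t ≡ 31. Hence S ≡ 1 + 81·31 = 2512 (mod 14013).
From S ≡ 2512 (mod 14013) write S = 2512 + 14013t. Substituting into S ≡ 19 (mod 29) gives 14013t ≡ 1 (mod 29), and since 6⁻¹ ≡ 5 (mod 29), t ≡ 5. Hence S ≡ 2512 + 14013·5 = 72577 (mod 406377).
From S ≡ 72577 (mod 406377) write S = 72577 + 406377t. Substituting into S ≡ 61 (mod 103) gives 406377t ≡ 99 (mod 103), and since 42⁻¹ ≡ 27 (mod 103), t ≡ 98. Hence S ≡ 72577 + 406377·98 = 39897523 (mod 41856831).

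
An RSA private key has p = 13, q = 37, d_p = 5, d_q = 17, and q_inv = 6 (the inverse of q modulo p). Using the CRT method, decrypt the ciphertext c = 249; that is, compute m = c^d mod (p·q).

344

m₁ = c^(d_p) mod p: c ≡ 2 (mod 13), and 2^5 mod 13 = 6.
m₂ = c^(d_q) mod q: c ≡ 27 (mod 37), and 27^17 mod 37 = 11.
h = q_inv·(m₁ − m₂) mod p = 6·(6 − 11) mod 13 = 9.
m = m₂ + h·q = 11 + 9·37 = 344.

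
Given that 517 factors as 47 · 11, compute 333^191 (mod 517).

Mod 47: 333 ≡ 4; by Fermat, exponent reduces to 191 mod 46 = 7; 4^7 ≡ 28 (mod 47).
Mod 11: 333 ≡ 3; by Fermat, exponent reduces to 191 mod 10 = 1; 3^1 ≡ 3 (mod 11).
Combine by CRT: x ≡ 28 (mod 47), x ≡ 3 (mod 11) ⇒ x ≡ 498 (mod 517).

498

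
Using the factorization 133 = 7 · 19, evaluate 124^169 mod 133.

110

Mod 7: 124 ≡ 5; by Fermat, exponent reduces to 169 mod 6 = 1; 5^1 ≡ 5 (mod 7).
Mod 19: 124 ≡ 10; by Fermat, exponent reduces to 169 mod 18 = 7; 10^7 ≡ 15 (mod 19).
Combine by CRT: x ≡ 5 (mod 7), x ≡ 15 (mod 19) ⇒ x ≡ 110 (mod 133).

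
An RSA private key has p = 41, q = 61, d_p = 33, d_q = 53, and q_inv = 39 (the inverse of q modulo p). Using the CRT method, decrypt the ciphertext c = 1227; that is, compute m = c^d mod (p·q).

776

m₁ = c^(d_p) mod p: c ≡ 38 (mod 41), and 38^33 mod 41 = 38.
m₂ = c^(d_q) mod q: c ≡ 7 (mod 61), and 7^53 mod 61 = 44.
h = q_inv·(m₁ − m₂) mod p = 39·(38 − 44) mod 41 = 12.
m = m₂ + h·q = 44 + 12·61 = 776.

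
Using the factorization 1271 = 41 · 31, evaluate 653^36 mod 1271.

Mod 41: 653 ≡ 38; 38^36 ≡ 40 (mod 41).
Mod 31: 653 ≡ 2; by Fermat, exponent reduces to 36 mod 30 = 6; 2^6 ≡ 2 (mod 31).
Combine by CRT: x ≡ 40 (mod 41), x ≡ 2 (mod 31) ⇒ x ≡ 901 (mod 1271).

901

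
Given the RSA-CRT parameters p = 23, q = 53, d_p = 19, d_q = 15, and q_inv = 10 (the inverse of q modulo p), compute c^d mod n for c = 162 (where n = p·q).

m₁ = c^(d_p) mod p: c ≡ 1 (mod 23), and 1^19 mod 23 = 1.
m₂ = c^(d_q) mod q: c ≡ 3 (mod 53), and 3^15 mod 53 = 5.
h = q_inv·(m₁ − m₂) mod p = 10·(1 − 5) mod 23 = 6.
m = m₂ + h·q = 5 + 6·53 = 323.

323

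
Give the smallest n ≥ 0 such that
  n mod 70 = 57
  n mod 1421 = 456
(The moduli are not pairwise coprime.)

gcd(70, 1421) = 7 and 7 | (456 − 57), so the pair is consistent; merging gives n ≡ 1877 (mod 14210), where 14210 = lcm(70, 1421).
The solution is unique modulo lcm(70, 1421) = 14210.

1877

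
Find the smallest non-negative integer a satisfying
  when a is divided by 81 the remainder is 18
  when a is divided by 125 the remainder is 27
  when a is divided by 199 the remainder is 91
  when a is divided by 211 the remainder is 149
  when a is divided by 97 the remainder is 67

From a ≡ 18 (mod 81) write a = 18 + 81t. Substituting into a ≡ 27 (mod 125) gives 81t ≡ 9 (mod 125), and since 81⁻¹ ≡ 71 (mod 125), t ≡ 14. Hence a ≡ 18 + 81·14 = 1152 (mod 10125).
From a ≡ 1152 (mod 10125) write a = 1152 + 10125t. Substituting into a ≡ 91 (mod 199) gives 10125t ≡ 133 (mod 199), and since 175⁻¹ ≡ 58 (mod 199), t ≡ 152. Hence a ≡ 1152 + 10125·152 = 1540152 (mod 2014875).
From a ≡ 1540152 (mod 2014875) write a = 1540152 + 2014875t. Substituting into a ≡ 149 (mod 211) gives 2014875t ≡ 86 (mod 211), and since 36⁻¹ ≡ 170 (mod 211), t ≡ 61. Hence a ≡ 1540152 + 2014875·61 = 124447527 (mod 425138625).
From a ≡ 124447527 (mod 425138625) write a = 124447527 + 425138625t. Substituting into a ≡ 67 (mod 97) gives 425138625t ≡ 48 (mod 97), and since 41⁻¹ ≡ 71 (mod 97), t ≡ 13. Hence a ≡ 124447527 + 425138625·13 = 5651249652 (mod 41238446625).

5651249652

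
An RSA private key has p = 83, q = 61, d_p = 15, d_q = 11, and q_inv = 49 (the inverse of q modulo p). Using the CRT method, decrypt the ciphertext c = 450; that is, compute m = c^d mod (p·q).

2478

m₁ = c^(d_p) mod p: c ≡ 35 (mod 83), and 35^15 mod 83 = 71.
m₂ = c^(d_q) mod q: c ≡ 23 (mod 61), and 23^11 mod 61 = 38.
h = q_inv·(m₁ − m₂) mod p = 49·(71 − 38) mod 83 = 40.
m = m₂ + h·q = 38 + 40·61 = 2478.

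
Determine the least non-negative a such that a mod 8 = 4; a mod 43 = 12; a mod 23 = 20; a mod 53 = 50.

210884

The moduli are pairwise coprime; N = 8·43·23·53 = 419336.
N/8 = 52417; 52417 ≡ 1 (mod 8), inverse 1.
N/43 = 9752; 9752 ≡ 34 (mod 43); 34·19 ≡ 1, so inverse 19.
N/23 = 18232; 18232 ≡ 16 (mod 23); 16·13 ≡ 1, so inverse 13.
N/53 = 7912; 7912 ≡ 15 (mod 53); 15·46 ≡ 1, so inverse 46.
a ≡ 4·52417·1 + 12·9752·19 + 20·18232·13 + 50·7912·46 = 25371044.
25371044 mod 419336 = 210884.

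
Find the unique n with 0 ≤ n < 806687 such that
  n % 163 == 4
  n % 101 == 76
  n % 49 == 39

The moduli are pairwise coprime; M = 163·101·49 = 806687.
M/163 = 4949; 4949 ≡ 59 (mod 163); 59·105 ≡ 1, so inverse 105.
M/101 = 7987; 7987 ≡ 8 (mod 101); 8·38 ≡ 1, so inverse 38.
M/49 = 16463; 16463 ≡ 48 (mod 49); 48·48 ≡ 1, so inverse 48.
n ≡ 4·4949·105 + 76·7987·38 + 39·16463·48 = 55963772.
55963772 mod 806687 = 302369.

302369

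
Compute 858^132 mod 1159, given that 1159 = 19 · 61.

691

Mod 19: 858 ≡ 3; by Fermat, exponent reduces to 132 mod 18 = 6; 3^6 ≡ 7 (mod 19).
Mod 61: 858 ≡ 4; by Fermat, exponent reduces to 132 mod 60 = 12; 4^12 ≡ 20 (mod 61).
Combine by CRT: x ≡ 7 (mod 19), x ≡ 20 (mod 61) ⇒ x ≡ 691 (mod 1159).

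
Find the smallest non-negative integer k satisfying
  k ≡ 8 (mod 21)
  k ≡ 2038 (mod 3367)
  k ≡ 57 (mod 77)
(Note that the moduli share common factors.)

gcd(21, 3367) = 7 and 7 | (2038 − 8), so the pair is consistent; merging gives k ≡ 5405 (mod 10101), where 10101 = lcm(21, 3367).
gcd(10101, 77) = 7 and 7 | (57 − 5405), so the pair is consistent; merging gives k ≡ 35708 (mod 111111), where 111111 = lcm(10101, 77).
The solution is unique modulo lcm(21, 3367, 77) = 111111.

35708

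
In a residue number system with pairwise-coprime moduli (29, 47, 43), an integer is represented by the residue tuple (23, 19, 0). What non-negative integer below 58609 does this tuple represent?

From x ≡ 23 (mod 29) write x = 23 + 29t. Substituting into x ≡ 19 (mod 47) gives 29t ≡ 43 (mod 47), and since 29⁻¹ ≡ 13 (mod 47), t ≡ 42. Hence x ≡ 23 + 29·42 = 1241 (mod 1363).
From x ≡ 1241 (mod 1363) write x = 1241 + 1363t. Substituting into x ≡ 0 (mod 43) gives 1363t ≡ 6 (mod 43), and since 30⁻¹ ≡ 33 (mod 43), t ≡ 26. Hence x ≡ 1241 + 1363·26 = 36679 (mod 58609).

36679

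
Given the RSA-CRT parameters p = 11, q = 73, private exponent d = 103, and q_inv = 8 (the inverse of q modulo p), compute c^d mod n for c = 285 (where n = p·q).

d_p = d mod (p−1) = 103 mod 10 = 3; d_q = d mod (q−1) = 31.
m₁ = c^(d_p) mod p: c ≡ 10 (mod 11), and 10^3 mod 11 = 10.
m₂ = c^(d_q) mod q: c ≡ 66 (mod 73), and 66^31 mod 73 = 43.
h = q_inv·(m₁ − m₂) mod p = 8·(10 − 43) mod 11 = 0.
m = m₂ + h·q = 43 + 0·73 = 43.

43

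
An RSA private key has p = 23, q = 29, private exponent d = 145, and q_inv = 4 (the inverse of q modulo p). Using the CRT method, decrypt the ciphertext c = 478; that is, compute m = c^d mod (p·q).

48

d_p = d mod (p−1) = 145 mod 22 = 13; d_q = d mod (q−1) = 5.
m₁ = c^(d_p) mod p: c ≡ 18 (mod 23), and 18^13 mod 23 = 2.
m₂ = c^(d_q) mod q: c ≡ 14 (mod 29), and 14^5 mod 29 = 19.
h = q_inv·(m₁ − m₂) mod p = 4·(2 − 19) mod 23 = 1.
m = m₂ + h·q = 19 + 1·29 = 48.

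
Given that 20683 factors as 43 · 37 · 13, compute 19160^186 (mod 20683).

Mod 43: 19160 ≡ 25; by Fermat, exponent reduces to 186 mod 42 = 18; 25^18 ≡ 35 (mod 43).
Mod 37: 19160 ≡ 31; by Fermat, exponent reduces to 186 mod 36 = 6; 31^6 ≡ 36 (mod 37).
Mod 13: 19160 ≡ 11; by Fermat, exponent reduces to 186 mod 12 = 6; 11^6 ≡ 12 (mod 13).
Combine by CRT: x ≡ 35 (mod 43), x ≡ 36 (mod 37), x ≡ 12 (mod 13) ⇒ x ≡ 12505 (mod 20683).

12505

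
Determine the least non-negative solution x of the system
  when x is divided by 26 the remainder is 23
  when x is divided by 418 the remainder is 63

gcd(26, 418) = 2 and 2 | (63 − 23), so the pair is consistent; merging gives x ≡ 2571 (mod 5434), where 5434 = lcm(26, 418).
The solution is unique modulo lcm(26, 418) = 5434.

2571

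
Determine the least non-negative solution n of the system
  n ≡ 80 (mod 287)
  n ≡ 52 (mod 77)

1515

gcd(287, 77) = 7 and 7 | (52 − 80), so the pair is consistent; merging gives n ≡ 1515 (mod 3157), where 3157 = lcm(287, 77).
The solution is unique modulo lcm(287, 77) = 3157.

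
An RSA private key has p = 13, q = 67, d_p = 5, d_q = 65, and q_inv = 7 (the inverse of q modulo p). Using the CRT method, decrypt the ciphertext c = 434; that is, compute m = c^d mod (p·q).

44

m₁ = c^(d_p) mod p: c ≡ 5 (mod 13), and 5^5 mod 13 = 5.
m₂ = c^(d_q) mod q: c ≡ 32 (mod 67), and 32^65 mod 67 = 44.
h = q_inv·(m₁ − m₂) mod p = 7·(5 − 44) mod 13 = 0.
m = m₂ + h·q = 44 + 0·67 = 44.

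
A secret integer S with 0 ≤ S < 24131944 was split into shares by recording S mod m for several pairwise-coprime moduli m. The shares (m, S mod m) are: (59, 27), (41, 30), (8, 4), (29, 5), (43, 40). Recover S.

From S ≡ 27 (mod 59) write S = 27 + 59t. Substituting into S ≡ 30 (mod 41) gives 59t ≡ 3 (mod 41), and since 18⁻¹ ≡ 16 (mod 41), t ≡ 7. Hence S ≡ 27 + 59·7 = 440 (mod 2419).
From S ≡ 440 (mod 2419) write S = 440 + 2419t. Substituting into S ≡ 4 (mod 8) gives 2419t ≡ 4 (mod 8), and since 3⁻¹ ≡ 3 (mod 8), t ≡ 4. Hence S ≡ 440 + 2419·4 = 10116 (mod 19352).
From S ≡ 10116 (mod 19352) write S = 10116 + 19352t. Substituting into S ≡ 5 (mod 29) gives 19352t ≡ 10 (mod 29), and since 9⁻¹ ≡ 13 (mod 29), t ≡ 14. Hence S ≡ 10116 + 19352·14 = 281044 (mod 561208).
From S ≡ 281044 (mod 561208) write S = 281044 + 561208t. Substituting into S ≡ 40 (mod 43) gives 561208t ≡ 1 (mod 43), and since 15⁻¹ ≡ 23 (mod 43), t ≡ 23. Hence S ≡ 281044 + 561208·23 = 13188828 (mod 24131944).

13188828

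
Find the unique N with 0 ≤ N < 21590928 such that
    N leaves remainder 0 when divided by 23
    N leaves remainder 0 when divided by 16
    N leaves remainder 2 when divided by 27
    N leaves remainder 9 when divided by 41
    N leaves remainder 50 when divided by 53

9713360

Combine the congruences pairwise.
From N ≡ 0 (mod 23) write N = 0 + 23t. Substituting into N ≡ 0 (mod 16) gives 23t ≡ 0 (mod 16), and since 7⁻¹ ≡ 7 (mod 16), t ≡ 0. Hence N ≡ 0 + 23·0 = 0 (mod 368).
From N ≡ 0 (mod 368) write N = 0 + 368t. Substituting into N ≡ 2 (mod 27) gives 368t ≡ 2 (mod 27), and since 17⁻¹ ≡ 8 (mod 27), t ≡ 16. Hence N ≡ 0 + 368·16 = 5888 (mod 9936).
From N ≡ 5888 (mod 9936) write N = 5888 + 9936t. Substituting into N ≡ 9 (mod 41) gives 9936t ≡ 25 (mod 41), and since 14⁻¹ ≡ 3 (mod 41), t ≡ 34. Hence N ≡ 5888 + 9936·34 = 343712 (mod 407376).
From N ≡ 343712 (mod 407376) write N = 343712 + 407376t. Substituting into N ≡ 50 (mod 53) gives 407376t ≡ 43 (mod 53), and since 18⁻¹ ≡ 3 (mod 53), t ≡ 23. Hence N ≡ 343712 + 407376·23 = 9713360 (mod 21590928).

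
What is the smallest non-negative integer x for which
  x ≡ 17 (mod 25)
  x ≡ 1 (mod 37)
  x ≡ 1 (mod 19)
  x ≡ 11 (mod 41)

From x ≡ 17 (mod 25) write x = 17 + 25t. Substituting into x ≡ 1 (mod 37) gives 25t ≡ 21 (mod 37), and since 25⁻¹ ≡ 3 (mod 37), t ≡ 26. Hence x ≡ 17 + 25·26 = 667 (mod 925).
From x ≡ 667 (mod 925) write x = 667 + 925t. Substituting into x ≡ 1 (mod 19) gives 925t ≡ 18 (mod 19), and since 13⁻¹ ≡ 3 (mod 19), t ≡ 16. Hence x ≡ 667 + 925·16 = 15467 (mod 17575).
From x ≡ 15467 (mod 17575) write x = 15467 + 17575t. Substituting into x ≡ 11 (mod 41) gives 17575t ≡ 1 (mod 41), and since 27⁻¹ ≡ 38 (mod 41), t ≡ 38. Hence x ≡ 15467 + 17575·38 = 683317 (mod 720575).

683317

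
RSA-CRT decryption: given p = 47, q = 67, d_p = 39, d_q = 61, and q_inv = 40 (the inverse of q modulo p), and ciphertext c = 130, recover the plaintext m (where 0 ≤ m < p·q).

1883

m₁ = c^(d_p) mod p: c ≡ 36 (mod 47), and 36^39 mod 47 = 3.
m₂ = c^(d_q) mod q: c ≡ 63 (mod 67), and 63^61 mod 67 = 7.
h = q_inv·(m₁ − m₂) mod p = 40·(3 − 7) mod 47 = 28.
m = m₂ + h·q = 7 + 28·67 = 1883.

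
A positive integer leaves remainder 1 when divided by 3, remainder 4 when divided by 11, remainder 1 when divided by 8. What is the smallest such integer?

Combine the congruences pairwise.
From a ≡ 1 (mod 3) write a = 1 + 3t. Substituting into a ≡ 4 (mod 11) gives 3t ≡ 3 (mod 11), and since 3⁻¹ ≡ 4 (mod 11), t ≡ 1. Hence a ≡ 1 + 3·1 = 4 (mod 33).
From a ≡ 4 (mod 33) write a = 4 + 33t. Substituting into a ≡ 1 (mod 8) gives 33t ≡ 5 (mod 8), and since 1⁻¹ ≡ 1 (mod 8), t ≡ 5. Hence a ≡ 4 + 33·5 = 169 (mod 264).

169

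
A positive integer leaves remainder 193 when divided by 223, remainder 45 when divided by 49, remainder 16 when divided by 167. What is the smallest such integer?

924528

Combine the congruences pairwise.
From a ≡ 193 (mod 223) write a = 193 + 223t. Substituting into a ≡ 45 (mod 49) gives 223t ≡ 48 (mod 49), and since 27⁻¹ ≡ 20 (mod 49), t ≡ 29. Hence a ≡ 193 + 223·29 = 6660 (mod 10927).
From a ≡ 6660 (mod 10927) write a = 6660 + 10927t. Substituting into a ≡ 16 (mod 167) gives 10927t ≡ 36 (mod 167), and since 72⁻¹ ≡ 58 (mod 167), t ≡ 84. Hence a ≡ 6660 + 10927·84 = 924528 (mod 1824809).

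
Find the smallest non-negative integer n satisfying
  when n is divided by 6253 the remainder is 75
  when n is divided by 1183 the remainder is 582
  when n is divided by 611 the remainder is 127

gcd(6253, 1183) = 169 and 169 | (582 − 75), so the pair is consistent; merging gives n ≡ 31340 (mod 43771), where 43771 = lcm(6253, 1183).
gcd(43771, 611) = 13 and 13 | (127 − 31340), so the pair is consistent; merging gives n ≡ 162653 (mod 2057237), where 2057237 = lcm(43771, 611).
The solution is unique modulo lcm(6253, 1183, 611) = 2057237.

162653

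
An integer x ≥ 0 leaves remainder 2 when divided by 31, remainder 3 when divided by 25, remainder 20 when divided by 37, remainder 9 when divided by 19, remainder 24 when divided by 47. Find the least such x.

Combine the congruences pairwise.
From x ≡ 2 (mod 31) write x = 2 + 31t. Substituting into x ≡ 3 (mod 25) gives 31t ≡ 1 (mod 25), and since 6⁻¹ ≡ 21 (mod 25), t ≡ 21. Hence x ≡ 2 + 31·21 = 653 (mod 775).
From x ≡ 653 (mod 775) write x = 653 + 775t. Substituting into x ≡ 20 (mod 37) gives 775t ≡ 33 (mod 37), and since 35⁻¹ ≡ 18 (mod 37), t ≡ 2. Hence x ≡ 653 + 775·2 = 2203 (mod 28675).
From x ≡ 2203 (mod 28675) write x = 2203 + 28675t. Substituting into x ≡ 9 (mod 19) gives 28675t ≡ 10 (mod 19), and since 4⁻¹ ≡ 5 (mod 19), t ≡ 12. Hence x ≡ 2203 + 28675·12 = 346303 (mod 544825).
From x ≡ 346303 (mod 544825) write x = 346303 + 544825t. Substituting into x ≡ 24 (mod 47) gives 544825t ≡ 17 (mod 47), and since 1⁻¹ ≡ 1 (mod 47), t ≡ 17. Hence x ≡ 346303 + 544825·17 = 9608328 (mod 25606775).

9608328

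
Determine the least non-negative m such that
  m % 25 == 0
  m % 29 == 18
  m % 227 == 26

Combine the congruences pairwise.
From m ≡ 0 (mod 25) write m = 0 + 25t. Substituting into m ≡ 18 (mod 29) gives 25t ≡ 18 (mod 29), and since 25⁻¹ ≡ 7 (mod 29), t ≡ 10. Hence m ≡ 0 + 25·10 = 250 (mod 725).
From m ≡ 250 (mod 725) write m = 250 + 725t. Substituting into m ≡ 26 (mod 227) gives 725t ≡ 3 (mod 227), and since 44⁻¹ ≡ 129 (mod 227), t ≡ 160. Hence m ≡ 250 + 725·160 = 116250 (mod 164575).

116250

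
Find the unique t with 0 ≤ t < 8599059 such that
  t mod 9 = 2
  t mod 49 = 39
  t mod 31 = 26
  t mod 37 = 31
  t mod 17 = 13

2963657

The moduli are pairwise coprime; N = 9·49·31·37·17 = 8599059.
N/9 = 955451; 955451 ≡ 2 (mod 9); 2·5 ≡ 1, so inverse 5.
N/49 = 175491; 175491 ≡ 22 (mod 49); 22·29 ≡ 1, so inverse 29.
N/31 = 277389; 277389 ≡ 1 (mod 31), inverse 1.
N/37 = 232407; 232407 ≡ 10 (mod 37); 10·26 ≡ 1, so inverse 26.
N/17 = 505827; 505827 ≡ 9 (mod 17); 9·2 ≡ 1, so inverse 2.
t ≡ 2·955451·5 + 39·175491·29 + 26·277389·1 + 31·232407·26 + 13·505827·2 = 415718489.
415718489 mod 8599059 = 2963657.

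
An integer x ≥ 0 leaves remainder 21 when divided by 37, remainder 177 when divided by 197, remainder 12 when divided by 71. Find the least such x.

391222

From x ≡ 21 (mod 37) write x = 21 + 37t. Substituting into x ≡ 177 (mod 197) gives 37t ≡ 156 (mod 197), and since 37⁻¹ ≡ 16 (mod 197), t ≡ 132. Hence x ≡ 21 + 37·132 = 4905 (mod 7289).
From x ≡ 4905 (mod 7289) write x = 4905 + 7289t. Substituting into x ≡ 12 (mod 71) gives 7289t ≡ 6 (mod 71), and since 47⁻¹ ≡ 68 (mod 71), t ≡ 53. Hence x ≡ 4905 + 7289·53 = 391222 (mod 517519).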